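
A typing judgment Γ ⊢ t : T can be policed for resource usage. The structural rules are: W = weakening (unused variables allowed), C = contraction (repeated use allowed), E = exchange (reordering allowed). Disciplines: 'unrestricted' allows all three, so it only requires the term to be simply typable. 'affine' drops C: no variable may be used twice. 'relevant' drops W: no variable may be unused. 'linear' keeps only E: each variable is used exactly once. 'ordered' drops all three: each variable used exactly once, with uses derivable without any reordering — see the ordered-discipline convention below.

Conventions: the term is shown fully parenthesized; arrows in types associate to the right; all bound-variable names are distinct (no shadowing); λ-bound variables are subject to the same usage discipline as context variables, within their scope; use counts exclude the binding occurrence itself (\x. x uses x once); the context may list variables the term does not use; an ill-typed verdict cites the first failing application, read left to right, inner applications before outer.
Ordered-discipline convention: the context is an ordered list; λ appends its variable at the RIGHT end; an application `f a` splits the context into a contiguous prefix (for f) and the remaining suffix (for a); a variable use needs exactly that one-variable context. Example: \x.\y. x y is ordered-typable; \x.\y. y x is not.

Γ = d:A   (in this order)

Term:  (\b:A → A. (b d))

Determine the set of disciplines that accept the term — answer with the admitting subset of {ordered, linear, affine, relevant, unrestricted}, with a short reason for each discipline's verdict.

accepted by: linear, affine, relevant, unrestricted
usage: d: 1; b (λ-bound): 1
uses in reading order: b, d
typing: the term checks, with type (A → A) → A
ordered ✗ (no contiguous prefix/suffix split fits b, d)
linear ✓ (d, b: one use apiece)
affine ✓ (none of d, b used more than once)
relevant ✓ (every one of d, b appears)
unrestricted ✓ (simply typable at (A → A) → A; W, C, E all held)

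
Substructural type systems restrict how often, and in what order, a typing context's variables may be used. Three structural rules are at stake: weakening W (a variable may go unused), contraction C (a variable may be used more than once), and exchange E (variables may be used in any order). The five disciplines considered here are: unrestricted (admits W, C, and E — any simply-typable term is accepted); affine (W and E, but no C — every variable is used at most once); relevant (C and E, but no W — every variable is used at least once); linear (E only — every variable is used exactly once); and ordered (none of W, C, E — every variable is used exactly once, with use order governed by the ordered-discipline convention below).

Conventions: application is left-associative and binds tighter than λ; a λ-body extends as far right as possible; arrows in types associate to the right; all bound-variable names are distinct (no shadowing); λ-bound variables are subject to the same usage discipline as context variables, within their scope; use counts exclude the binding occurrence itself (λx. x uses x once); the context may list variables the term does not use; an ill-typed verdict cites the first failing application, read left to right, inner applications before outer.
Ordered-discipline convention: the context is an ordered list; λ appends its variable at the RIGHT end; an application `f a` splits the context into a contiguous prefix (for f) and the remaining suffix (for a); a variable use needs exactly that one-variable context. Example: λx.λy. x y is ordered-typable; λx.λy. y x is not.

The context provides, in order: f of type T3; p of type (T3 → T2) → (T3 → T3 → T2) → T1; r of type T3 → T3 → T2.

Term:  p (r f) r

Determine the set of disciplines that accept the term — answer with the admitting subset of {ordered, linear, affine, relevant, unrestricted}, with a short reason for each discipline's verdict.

admitting disciplines: relevant, unrestricted
variable uses: f: 1, p: 1, r: 2
uses in reading order: p, r, f, r
typing: ✓ — T1
ordered: ✗, needs contraction — r ×2
linear: ✗, needs contraction — r ×2
affine: ✗, needs contraction — r ×2
relevant: ✓, every one of f, p, r appears
unrestricted: ✓, type-checks (T1) and nothing is barred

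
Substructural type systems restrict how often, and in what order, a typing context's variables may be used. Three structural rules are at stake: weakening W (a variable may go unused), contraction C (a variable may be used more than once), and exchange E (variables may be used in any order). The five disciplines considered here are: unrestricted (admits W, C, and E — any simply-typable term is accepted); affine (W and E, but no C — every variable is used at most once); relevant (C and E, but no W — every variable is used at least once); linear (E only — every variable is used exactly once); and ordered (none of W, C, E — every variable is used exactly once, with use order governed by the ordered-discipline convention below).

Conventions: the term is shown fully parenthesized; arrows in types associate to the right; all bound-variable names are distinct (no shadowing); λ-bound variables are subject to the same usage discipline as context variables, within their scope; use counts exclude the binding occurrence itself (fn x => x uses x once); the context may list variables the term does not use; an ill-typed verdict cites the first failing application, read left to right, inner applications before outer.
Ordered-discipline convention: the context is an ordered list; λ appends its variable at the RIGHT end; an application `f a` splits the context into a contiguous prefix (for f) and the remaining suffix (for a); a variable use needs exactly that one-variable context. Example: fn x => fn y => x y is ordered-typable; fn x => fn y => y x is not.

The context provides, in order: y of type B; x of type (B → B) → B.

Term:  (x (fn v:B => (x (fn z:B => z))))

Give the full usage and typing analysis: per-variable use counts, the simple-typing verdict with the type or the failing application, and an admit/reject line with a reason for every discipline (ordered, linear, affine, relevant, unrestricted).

counts: y: 0, x: 2, v [bound]: 0, z [bound]: 1
order of uses: x, x, z
typing: the term checks, with type B
ordered: ✗, repeated use of x ×2; y, v never used (weakening)
linear: ✗, repeated use of x ×2; y, v never used (weakening)
affine: ✗, repeated use of x ×2
relevant: ✗, y, v never used (weakening)
unrestricted: ✓, type-checks (B) and nothing is barred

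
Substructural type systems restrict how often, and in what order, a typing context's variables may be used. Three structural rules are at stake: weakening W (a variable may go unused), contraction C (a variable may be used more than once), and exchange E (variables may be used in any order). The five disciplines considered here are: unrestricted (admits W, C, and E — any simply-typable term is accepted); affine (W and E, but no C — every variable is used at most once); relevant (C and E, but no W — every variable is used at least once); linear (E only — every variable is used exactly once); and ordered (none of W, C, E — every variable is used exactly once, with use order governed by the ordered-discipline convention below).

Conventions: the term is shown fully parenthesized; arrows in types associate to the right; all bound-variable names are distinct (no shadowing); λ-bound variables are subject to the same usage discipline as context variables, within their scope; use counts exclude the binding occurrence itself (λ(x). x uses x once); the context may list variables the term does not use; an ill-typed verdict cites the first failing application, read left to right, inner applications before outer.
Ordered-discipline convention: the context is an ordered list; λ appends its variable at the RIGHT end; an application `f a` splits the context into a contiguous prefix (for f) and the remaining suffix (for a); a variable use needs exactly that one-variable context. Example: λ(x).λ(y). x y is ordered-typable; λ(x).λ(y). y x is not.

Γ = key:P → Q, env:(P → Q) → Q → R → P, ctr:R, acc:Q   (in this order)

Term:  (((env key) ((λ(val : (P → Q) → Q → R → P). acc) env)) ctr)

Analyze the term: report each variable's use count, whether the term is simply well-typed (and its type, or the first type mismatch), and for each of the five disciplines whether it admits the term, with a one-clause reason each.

use counts: key=1, env=2, ctr=1, acc=1, val (bound)=0
left-to-right use order: env, key, acc, env, ctr
typing: well-typed at P
ordered: ✗, uses contraction: env ×2; val never used (weakening)
linear: ✗, uses contraction: env ×2; val never used (weakening)
affine: ✗, uses contraction: env ×2
relevant: ✗, val never used (weakening)
unrestricted: ✓, well-typed at P; no restrictions here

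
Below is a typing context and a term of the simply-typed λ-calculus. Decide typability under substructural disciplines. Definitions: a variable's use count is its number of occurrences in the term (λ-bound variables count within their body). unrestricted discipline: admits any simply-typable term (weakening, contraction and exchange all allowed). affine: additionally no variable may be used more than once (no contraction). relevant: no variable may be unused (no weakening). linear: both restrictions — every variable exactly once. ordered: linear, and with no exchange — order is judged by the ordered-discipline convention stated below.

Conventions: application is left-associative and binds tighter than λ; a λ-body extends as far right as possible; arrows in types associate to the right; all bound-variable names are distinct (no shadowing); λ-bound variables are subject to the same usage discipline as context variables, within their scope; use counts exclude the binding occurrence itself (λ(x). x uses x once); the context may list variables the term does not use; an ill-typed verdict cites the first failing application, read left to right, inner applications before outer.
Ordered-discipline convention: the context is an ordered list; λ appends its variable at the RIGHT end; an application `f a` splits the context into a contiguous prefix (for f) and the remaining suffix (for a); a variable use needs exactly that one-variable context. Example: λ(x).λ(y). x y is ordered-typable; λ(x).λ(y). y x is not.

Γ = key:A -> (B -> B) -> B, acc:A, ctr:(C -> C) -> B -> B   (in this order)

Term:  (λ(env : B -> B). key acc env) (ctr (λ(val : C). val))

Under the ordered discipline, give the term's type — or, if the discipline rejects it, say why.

term : B
variable uses: key=1, acc=1, ctr=1, env [bound]=1, val [bound]=1
uses in reading order: key, acc, env, ctr, val
typing: well-typed — term : B
all disciplines: ordered ✓, linear ✓, affine ✓, relevant ✓, unrestricted ✓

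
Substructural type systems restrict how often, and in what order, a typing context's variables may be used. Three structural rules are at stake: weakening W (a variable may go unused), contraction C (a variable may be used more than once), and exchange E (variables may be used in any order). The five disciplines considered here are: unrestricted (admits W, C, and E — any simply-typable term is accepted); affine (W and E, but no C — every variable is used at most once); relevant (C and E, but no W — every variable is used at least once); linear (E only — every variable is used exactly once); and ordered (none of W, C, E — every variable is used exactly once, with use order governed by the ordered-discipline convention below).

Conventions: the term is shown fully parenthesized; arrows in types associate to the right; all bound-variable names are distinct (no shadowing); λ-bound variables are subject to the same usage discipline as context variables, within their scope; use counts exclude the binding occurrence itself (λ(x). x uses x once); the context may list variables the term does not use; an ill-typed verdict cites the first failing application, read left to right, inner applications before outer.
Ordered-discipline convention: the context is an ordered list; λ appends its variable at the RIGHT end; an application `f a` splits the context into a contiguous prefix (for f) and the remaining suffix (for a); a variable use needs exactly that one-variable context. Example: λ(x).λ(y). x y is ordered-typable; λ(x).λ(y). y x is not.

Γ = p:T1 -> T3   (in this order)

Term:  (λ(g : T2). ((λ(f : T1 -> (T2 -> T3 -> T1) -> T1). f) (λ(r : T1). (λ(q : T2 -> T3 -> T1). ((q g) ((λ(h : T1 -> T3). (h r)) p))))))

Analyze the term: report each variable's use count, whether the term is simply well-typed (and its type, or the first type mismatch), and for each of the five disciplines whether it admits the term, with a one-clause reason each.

use counts: p: 1×; g (λ-bound): 1×; f (λ-bound): 1×; r (λ-bound): 1×; q (λ-bound): 1×; h (λ-bound): 1×
left-to-right use order: f, q, g, h, r, p
typing: well-typed — term : T2 -> T1 -> (T2 -> T3 -> T1) -> T1
ordered: ✗, needs exchange: uses follow f, q, g, h, r, p
linear: ✓, p, g, f, r, q, h: one use apiece
affine: ✓, no duplicate uses among p, g, f, r, q, h
relevant: ✓, none of p, g, f, r, q, h goes unused
unrestricted: ✓, typability at T2 -> T1 -> (T2 -> T3 -> T1) -> T1 is all that's needed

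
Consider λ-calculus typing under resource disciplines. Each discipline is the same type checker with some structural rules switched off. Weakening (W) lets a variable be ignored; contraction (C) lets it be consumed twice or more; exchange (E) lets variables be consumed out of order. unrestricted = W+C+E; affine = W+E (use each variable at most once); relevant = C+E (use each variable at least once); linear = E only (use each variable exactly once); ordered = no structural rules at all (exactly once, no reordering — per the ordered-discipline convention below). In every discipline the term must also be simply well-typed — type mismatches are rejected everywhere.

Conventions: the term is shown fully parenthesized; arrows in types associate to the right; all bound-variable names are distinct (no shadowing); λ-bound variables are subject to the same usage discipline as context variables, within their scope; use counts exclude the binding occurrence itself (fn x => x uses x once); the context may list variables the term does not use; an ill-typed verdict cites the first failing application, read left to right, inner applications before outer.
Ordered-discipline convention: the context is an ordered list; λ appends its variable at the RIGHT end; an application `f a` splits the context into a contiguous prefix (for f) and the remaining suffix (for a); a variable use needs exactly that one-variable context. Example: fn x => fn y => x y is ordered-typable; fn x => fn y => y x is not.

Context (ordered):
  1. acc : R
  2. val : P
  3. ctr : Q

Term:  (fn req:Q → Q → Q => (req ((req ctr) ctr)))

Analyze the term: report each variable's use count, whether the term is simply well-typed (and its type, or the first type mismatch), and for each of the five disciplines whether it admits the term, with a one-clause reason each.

variable uses: acc: 0×; val: 0×; ctr: 2×; req (bound): 2×
order of uses: req, req, ctr, ctr
typing: well-typed — term : (Q → Q → Q) → Q → Q
ordered: ✗, ctr ×2, req ×2 used more than once (contraction); needs weakening: acc, val unused
linear: ✗, ctr ×2, req ×2 used more than once (contraction); needs weakening: acc, val unused
affine: ✗, ctr ×2, req ×2 used more than once (contraction)
relevant: ✗, needs weakening: acc, val unused
unrestricted: ✓, type-checks ((Q → Q → Q) → Q → Q) and nothing is barred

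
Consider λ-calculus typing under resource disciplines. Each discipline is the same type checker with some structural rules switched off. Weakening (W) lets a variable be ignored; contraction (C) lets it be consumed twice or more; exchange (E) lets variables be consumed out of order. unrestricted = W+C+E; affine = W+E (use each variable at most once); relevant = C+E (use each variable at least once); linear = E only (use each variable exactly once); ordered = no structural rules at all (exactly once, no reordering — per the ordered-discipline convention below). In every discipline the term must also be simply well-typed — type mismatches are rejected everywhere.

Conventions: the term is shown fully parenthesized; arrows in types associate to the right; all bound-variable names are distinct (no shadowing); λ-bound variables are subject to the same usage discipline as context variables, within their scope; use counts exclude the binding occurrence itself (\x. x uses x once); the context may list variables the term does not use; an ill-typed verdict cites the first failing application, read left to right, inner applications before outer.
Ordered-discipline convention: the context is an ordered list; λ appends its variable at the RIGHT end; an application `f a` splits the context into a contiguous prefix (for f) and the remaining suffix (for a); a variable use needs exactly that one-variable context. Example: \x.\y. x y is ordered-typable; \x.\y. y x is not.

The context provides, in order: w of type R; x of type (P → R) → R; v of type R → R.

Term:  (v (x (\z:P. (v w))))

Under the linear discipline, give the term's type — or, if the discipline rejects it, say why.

not well-typed under linear — needs contraction — v ×2; z never used (weakening)
counts: w=1; x=1; v=2; z [bound]=0
use order (left to right): v, x, v, w
typing: well-typed — term : R
all disciplines: ordered ✗ | linear ✗ | affine ✗ | relevant ✗ | unrestricted ✓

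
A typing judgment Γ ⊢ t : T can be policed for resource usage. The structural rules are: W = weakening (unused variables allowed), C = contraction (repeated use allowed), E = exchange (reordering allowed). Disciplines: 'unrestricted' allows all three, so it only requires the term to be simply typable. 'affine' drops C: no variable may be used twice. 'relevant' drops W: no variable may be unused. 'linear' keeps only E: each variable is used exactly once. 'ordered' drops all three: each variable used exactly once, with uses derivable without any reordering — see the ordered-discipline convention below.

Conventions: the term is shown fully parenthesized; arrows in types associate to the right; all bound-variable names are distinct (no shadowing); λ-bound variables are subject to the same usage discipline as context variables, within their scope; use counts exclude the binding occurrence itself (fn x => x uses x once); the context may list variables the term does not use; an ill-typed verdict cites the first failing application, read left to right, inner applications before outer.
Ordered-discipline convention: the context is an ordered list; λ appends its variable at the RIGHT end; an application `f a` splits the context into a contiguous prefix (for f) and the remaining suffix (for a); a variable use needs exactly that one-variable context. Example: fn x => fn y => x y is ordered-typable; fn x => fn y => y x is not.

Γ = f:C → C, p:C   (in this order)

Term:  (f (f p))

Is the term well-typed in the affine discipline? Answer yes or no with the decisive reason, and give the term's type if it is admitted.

no — needs contraction — f ×2
usage: f ×2; p ×1
order of uses: f, f, p
typing: the term checks, with type C
per-discipline verdicts: ordered ✗ · linear ✗ · affine ✗ · relevant ✓ · unrestricted ✓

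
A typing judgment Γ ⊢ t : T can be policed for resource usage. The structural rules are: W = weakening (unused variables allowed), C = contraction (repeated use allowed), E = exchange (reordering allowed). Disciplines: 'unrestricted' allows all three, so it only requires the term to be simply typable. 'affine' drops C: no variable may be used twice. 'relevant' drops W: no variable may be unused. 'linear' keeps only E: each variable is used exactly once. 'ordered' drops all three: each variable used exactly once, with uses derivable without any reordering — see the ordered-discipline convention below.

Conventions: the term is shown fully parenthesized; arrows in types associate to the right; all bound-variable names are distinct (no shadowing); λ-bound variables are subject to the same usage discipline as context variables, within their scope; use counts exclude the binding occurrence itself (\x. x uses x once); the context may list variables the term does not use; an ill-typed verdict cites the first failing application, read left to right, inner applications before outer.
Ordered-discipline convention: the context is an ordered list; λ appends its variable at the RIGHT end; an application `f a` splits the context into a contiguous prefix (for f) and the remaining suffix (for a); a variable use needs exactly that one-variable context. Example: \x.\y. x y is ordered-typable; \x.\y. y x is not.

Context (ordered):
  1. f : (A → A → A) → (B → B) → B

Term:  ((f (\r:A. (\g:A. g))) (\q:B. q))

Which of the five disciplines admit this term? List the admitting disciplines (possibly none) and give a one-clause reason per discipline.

admitting disciplines: affine, unrestricted
use counts: f: 1; r (bound): 0; g (bound): 1; q (bound): 1
left-to-right use order: f, g, q
typing: well-typed — term : B
ordered ✗ (r never used (weakening))
linear ✗ (r never used (weakening))
affine ✓ (f, r, g, q: no repeats, contraction unneeded)
relevant ✗ (r never used (weakening))
unrestricted ✓ (simply typable at B; W, C, E all held)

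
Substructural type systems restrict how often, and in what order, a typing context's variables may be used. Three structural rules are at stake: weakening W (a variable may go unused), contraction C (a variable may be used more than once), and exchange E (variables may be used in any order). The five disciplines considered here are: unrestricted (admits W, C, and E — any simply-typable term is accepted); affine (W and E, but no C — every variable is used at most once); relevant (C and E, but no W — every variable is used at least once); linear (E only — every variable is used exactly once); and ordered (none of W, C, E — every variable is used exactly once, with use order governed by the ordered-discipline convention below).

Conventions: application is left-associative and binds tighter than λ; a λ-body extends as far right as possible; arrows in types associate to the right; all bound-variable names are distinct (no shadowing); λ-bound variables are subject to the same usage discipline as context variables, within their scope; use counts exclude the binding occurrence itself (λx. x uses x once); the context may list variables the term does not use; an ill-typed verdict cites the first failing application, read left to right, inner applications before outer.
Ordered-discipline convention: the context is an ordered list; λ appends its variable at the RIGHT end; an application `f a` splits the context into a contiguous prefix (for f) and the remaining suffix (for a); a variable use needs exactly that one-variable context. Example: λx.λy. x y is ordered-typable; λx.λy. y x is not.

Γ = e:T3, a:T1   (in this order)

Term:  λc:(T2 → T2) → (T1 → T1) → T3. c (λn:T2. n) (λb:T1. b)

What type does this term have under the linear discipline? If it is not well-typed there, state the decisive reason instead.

not well-typed under linear — needs weakening: e, a unused
counts: e=0, a=0, c [bound]=1, n [bound]=1, b [bound]=1
use order (left to right): c, n, b
typing: ✓ — ((T2 → T2) → (T1 → T1) → T3) → T3
across the five disciplines: ordered ✗ | linear ✗ | affine ✓ | relevant ✗ | unrestricted ✓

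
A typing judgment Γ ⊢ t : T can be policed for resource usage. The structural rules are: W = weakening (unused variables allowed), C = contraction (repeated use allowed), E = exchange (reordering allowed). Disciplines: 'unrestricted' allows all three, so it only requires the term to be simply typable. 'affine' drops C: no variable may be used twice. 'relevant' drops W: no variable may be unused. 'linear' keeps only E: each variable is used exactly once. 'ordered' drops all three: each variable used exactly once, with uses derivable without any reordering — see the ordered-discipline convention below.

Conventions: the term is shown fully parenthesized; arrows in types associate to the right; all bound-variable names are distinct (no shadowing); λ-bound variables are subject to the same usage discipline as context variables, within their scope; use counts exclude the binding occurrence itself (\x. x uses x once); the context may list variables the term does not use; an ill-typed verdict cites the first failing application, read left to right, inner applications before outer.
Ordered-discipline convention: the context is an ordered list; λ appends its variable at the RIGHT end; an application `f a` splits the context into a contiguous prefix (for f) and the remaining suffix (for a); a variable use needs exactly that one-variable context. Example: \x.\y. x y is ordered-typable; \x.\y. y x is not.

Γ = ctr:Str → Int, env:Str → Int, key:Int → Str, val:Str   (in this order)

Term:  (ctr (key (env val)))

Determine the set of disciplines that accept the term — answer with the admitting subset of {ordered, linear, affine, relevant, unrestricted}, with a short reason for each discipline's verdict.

admitted by: linear, affine, relevant, unrestricted
usage: ctr: 1×; env: 1×; key: 1×; val: 1×
left-to-right use order: ctr, key, env, val
typing: the term checks, with type Int
ordered ✗ (use order ctr, key, env, val needs exchange)
linear ✓ (exactly-once usage across ctr, env, key, val)
affine ✓ (none of ctr, env, key, val used more than once)
relevant ✓ (ctr, env, key, val: all used, weakening unneeded)
unrestricted ✓ (type-checks (Int) and nothing is barred)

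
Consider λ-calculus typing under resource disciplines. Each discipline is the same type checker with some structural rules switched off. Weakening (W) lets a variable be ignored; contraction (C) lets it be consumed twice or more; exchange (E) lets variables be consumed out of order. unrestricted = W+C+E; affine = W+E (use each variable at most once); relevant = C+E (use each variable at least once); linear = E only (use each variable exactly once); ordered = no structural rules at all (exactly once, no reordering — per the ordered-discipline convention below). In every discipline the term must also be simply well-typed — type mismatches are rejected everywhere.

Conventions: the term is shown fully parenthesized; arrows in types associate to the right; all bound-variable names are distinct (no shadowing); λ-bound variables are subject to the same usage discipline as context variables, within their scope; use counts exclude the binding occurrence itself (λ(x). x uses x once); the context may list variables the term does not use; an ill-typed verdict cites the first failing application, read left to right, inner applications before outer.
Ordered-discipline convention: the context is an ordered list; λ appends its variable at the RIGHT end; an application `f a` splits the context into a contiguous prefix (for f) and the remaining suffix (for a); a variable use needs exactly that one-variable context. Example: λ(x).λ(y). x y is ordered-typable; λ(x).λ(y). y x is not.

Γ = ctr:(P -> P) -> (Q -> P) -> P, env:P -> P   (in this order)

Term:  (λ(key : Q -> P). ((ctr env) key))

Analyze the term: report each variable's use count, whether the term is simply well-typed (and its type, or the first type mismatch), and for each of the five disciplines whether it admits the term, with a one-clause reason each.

usage: ctr: 1, env: 1, key [bound]: 1
use order (left to right): ctr, env, key
typing: well-typed at (Q -> P) -> P
ordered ✓ (ctr, env, key: once each, no exchange needed)
linear ✓ (each of ctr, env, key used exactly once)
affine ✓ (at most one use each (ctr, env, key))
relevant ✓ (every one of ctr, env, key appears)
unrestricted ✓ (simply typable at (Q -> P) -> P; W, C, E all held)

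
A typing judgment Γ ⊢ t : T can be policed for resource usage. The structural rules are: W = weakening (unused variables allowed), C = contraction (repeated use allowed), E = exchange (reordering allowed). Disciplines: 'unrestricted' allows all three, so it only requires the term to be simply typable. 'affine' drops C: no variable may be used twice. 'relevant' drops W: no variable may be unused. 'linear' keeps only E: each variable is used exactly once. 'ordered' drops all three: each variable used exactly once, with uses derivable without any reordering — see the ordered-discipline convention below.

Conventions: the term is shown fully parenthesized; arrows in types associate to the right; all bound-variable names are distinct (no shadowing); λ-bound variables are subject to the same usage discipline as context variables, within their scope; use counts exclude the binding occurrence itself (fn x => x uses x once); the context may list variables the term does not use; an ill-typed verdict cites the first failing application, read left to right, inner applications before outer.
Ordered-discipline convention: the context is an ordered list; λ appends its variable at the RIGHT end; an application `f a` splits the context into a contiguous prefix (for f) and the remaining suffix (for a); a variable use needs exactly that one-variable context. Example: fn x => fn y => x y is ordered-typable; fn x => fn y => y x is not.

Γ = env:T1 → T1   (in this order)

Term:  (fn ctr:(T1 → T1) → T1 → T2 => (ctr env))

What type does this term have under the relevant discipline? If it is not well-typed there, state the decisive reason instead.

term : ((T1 → T1) → T1 → T2) → T1 → T2
usage: env ×1, ctr (bound) ×1
order of uses: ctr, env
typing: the term checks, with type ((T1 → T1) → T1 → T2) → T1 → T2
all disciplines: ordered ✗ · linear ✓ · affine ✓ · relevant ✓ · unrestricted ✓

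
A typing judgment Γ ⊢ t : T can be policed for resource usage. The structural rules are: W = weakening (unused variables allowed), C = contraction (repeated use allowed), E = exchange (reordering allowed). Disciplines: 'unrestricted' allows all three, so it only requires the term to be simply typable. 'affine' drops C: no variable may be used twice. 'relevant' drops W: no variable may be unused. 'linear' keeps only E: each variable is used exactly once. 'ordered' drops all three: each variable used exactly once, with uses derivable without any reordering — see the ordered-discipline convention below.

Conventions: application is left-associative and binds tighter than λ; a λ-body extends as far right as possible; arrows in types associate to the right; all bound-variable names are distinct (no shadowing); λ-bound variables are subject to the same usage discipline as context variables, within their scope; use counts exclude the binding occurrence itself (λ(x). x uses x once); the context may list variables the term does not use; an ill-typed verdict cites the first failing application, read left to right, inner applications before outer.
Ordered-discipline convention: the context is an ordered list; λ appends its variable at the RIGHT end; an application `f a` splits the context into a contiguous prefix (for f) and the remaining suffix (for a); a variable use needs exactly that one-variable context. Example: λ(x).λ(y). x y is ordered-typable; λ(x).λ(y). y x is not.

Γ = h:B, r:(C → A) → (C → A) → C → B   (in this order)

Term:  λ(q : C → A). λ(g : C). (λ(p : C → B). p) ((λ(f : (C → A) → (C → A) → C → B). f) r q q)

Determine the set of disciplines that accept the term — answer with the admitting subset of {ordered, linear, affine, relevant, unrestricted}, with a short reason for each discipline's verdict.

admitted by: unrestricted
variable uses: h=0; r=1; q (λ-bound)=2; g (λ-bound)=0; p (λ-bound)=1; f (λ-bound)=1
order of uses: p, f, r, q, q
typing: the term checks, with type (C → A) → C → C → B
ordered: ✗, needs contraction — q ×2; h, g never used (weakening)
linear: ✗, needs contraction — q ×2; h, g never used (weakening)
affine: ✗, needs contraction — q ×2
relevant: ✗, h, g never used (weakening)
unrestricted: ✓, typability at (C → A) → C → C → B is all that's needed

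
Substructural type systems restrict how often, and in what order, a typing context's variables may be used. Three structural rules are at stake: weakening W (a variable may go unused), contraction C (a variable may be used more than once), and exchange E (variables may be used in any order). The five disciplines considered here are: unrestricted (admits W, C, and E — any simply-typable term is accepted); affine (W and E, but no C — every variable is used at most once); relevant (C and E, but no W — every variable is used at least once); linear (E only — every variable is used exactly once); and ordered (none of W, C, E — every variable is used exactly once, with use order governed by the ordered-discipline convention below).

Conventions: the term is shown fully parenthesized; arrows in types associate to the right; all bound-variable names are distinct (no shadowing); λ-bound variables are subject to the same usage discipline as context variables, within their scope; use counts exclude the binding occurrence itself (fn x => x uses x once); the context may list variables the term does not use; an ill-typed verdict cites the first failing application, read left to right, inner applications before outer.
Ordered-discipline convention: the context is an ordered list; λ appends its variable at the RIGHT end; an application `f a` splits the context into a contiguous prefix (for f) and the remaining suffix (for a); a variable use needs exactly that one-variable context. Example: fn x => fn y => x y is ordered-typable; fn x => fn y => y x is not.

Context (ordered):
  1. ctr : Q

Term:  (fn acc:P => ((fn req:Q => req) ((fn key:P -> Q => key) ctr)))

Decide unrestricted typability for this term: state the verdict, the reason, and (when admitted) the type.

no — a type mismatch blocks all five
usage: ctr=1, acc [bound]=0, req [bound]=1, key [bound]=1
left-to-right use order: req, key, ctr
typing: ill-typed: an argument Q mismatches the expected P -> Q
per-discipline verdicts: ordered ✗, linear ✗, affine ✗, relevant ✗, unrestricted ✗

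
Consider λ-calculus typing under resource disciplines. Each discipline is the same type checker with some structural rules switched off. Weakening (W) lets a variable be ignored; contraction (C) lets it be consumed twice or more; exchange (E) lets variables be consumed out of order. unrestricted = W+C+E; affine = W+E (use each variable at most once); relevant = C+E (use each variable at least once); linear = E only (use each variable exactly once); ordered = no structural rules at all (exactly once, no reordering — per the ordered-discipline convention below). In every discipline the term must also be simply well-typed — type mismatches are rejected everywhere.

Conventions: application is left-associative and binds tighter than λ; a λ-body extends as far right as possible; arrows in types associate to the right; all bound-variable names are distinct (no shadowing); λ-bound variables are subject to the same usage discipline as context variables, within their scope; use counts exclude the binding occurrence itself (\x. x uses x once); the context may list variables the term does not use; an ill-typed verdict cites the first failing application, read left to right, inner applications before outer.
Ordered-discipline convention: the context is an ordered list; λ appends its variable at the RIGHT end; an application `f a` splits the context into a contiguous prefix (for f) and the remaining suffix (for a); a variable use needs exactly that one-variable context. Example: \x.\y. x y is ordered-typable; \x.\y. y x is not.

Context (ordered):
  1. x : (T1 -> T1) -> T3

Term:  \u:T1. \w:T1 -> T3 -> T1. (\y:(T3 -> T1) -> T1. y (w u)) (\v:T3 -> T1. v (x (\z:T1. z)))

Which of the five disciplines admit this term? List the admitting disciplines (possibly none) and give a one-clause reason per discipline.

admitted by: linear, affine, relevant, unrestricted
use counts: x ×1; u [bound] ×1; w [bound] ×1; y [bound] ×1; v [bound] ×1; z [bound] ×1
left-to-right use order: y, w, u, v, x, z
typing: well-typed at T1 -> (T1 -> T3 -> T1) -> T1
ordered: ✗ — no contiguous prefix/suffix split fits y, w, u, v, x, z
linear: ✓ — single use per variable (x, u, w, y, v, z)
affine: ✓ — at most one use each (x, u, w, y, v, z)
relevant: ✓ — at least one use each (x, u, w, y, v, z)
unrestricted: ✓ — typability at T1 -> (T1 -> T3 -> T1) -> T1 is all that's needed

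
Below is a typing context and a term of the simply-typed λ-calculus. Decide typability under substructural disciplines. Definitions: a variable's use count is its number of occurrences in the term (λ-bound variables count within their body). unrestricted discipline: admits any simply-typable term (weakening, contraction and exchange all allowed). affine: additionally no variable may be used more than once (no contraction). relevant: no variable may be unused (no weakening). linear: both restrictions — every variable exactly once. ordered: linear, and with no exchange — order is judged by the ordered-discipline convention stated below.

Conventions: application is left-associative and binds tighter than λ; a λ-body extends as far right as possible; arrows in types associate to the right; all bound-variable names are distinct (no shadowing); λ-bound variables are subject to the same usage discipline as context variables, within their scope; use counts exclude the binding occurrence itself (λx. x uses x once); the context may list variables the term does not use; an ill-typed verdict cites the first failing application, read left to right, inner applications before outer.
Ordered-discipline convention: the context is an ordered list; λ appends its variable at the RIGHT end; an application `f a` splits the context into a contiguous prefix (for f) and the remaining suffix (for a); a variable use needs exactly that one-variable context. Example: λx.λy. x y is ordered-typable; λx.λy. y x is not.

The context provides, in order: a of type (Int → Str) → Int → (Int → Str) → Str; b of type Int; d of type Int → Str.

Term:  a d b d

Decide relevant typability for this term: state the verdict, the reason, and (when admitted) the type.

yes — every one of a, b, d appears; term : Str
use counts: a: 1, b: 1, d: 2
order of uses: a, d, b, d
typing: well-typed — term : Str
all disciplines: ordered ✗ | linear ✗ | affine ✗ | relevant ✓ | unrestricted ✓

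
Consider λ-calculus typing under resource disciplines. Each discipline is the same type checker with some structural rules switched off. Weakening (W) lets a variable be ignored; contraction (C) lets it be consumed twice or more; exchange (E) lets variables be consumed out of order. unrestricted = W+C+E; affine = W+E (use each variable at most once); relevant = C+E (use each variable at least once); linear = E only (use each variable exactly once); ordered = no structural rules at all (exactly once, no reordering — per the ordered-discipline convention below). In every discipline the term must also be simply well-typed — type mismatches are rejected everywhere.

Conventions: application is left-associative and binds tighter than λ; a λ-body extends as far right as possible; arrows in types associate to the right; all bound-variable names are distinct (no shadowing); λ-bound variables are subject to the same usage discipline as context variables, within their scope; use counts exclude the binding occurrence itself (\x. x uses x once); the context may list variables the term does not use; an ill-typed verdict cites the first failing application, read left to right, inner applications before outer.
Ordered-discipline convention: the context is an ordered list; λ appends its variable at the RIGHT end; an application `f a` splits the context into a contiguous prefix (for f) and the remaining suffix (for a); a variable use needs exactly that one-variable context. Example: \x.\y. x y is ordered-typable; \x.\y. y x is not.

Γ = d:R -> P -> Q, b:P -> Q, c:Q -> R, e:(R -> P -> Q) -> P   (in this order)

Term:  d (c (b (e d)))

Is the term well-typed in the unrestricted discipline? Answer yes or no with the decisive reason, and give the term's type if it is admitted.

yes — typability at P -> Q is all that's needed; term : P -> Q
counts: d: 2×; b: 1×; c: 1×; e: 1×
uses in reading order: d, c, b, e, d
typing: well-typed at P -> Q
summary: ordered ✗; linear ✗; affine ✗; relevant ✓; unrestricted ✓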